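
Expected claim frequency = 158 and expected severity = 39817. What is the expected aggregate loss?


E[S] = E[N] * E[X]
= 158 * 39817
= 6.2911e+06


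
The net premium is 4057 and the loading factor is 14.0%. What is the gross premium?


Gross = net * (1 + loading)
= 4057 * (1 + 0.14)
= 4057 * 1.14
= 4624.98


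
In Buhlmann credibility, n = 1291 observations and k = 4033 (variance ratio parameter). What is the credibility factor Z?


Z = n / (n + k)
= 1291 / (1291 + 4033)
= 1291 / 5324
= 0.2425


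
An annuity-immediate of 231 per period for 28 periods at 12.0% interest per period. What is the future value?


FV = PMT * ((1+i)^n - 1) / i
= 231 * ((1.12)^28 - 1) / 0.12
= 231 * (23.883866 - 1) / 0.12
= 44051.443


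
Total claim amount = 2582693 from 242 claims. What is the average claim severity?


severity = total / number
= 2582693 / 242
= 10672.2851


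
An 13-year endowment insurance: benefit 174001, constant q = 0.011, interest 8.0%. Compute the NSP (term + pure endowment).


Term component = 14335.0746
Pure endowment = 13_p_x * v^13 * benefit = 0.866068 * 0.367698 * 174001 = 55410.8374
NSP = 69745.912


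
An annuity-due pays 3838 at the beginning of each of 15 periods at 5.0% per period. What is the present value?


PV_due = PMT * (1-(1+i)^(-n))/i * (1+i)
PV_immediate = 39837.1276
PV_due = 39837.1276 * 1.05
= 41828.9839


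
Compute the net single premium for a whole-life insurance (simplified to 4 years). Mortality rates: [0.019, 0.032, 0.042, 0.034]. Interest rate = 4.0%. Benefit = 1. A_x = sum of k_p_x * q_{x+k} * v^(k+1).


v = 0.961538
Year 0: k_p_x=1.0, q=0.019, term=0.018269
Year 1: k_p_x=0.981, q=0.032, term=0.029024
Year 2: k_p_x=0.949608, q=0.042, term=0.035456
Year 3: k_p_x=0.909724, q=0.034, term=0.02644
A_x = 0.1092


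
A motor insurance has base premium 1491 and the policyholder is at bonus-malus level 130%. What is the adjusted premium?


adjusted = base * BM_level / 100
= 1491 * 130 / 100
= 1491 * 1.3
= 1938.3


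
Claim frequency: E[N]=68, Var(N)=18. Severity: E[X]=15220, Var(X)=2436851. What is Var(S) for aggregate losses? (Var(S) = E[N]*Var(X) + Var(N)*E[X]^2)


Var(S) = E[N]*Var(X) + Var(N)*E[X]^2
= 68*2436851 + 18*15220^2
= 165705868 + 4169671200
= 4.3354e+09


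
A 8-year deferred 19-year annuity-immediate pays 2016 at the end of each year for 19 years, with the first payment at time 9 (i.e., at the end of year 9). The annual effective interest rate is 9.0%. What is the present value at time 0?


PV at time 8 of the 19-year annuity-immediate:
a_n = 2016 * (1-(1+0.09)^(-19))/0.09 = 18043.4314
Discount back 8 years to time 0:
PV = 18043.4314 * (1+0.09)^(-8)
= 18043.4314 * 0.501866
= 9055.3898


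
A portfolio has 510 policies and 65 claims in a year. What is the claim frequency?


frequency = claims / policies
= 65 / 510
= 0.1275


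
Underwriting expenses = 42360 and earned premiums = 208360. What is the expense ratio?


Expense ratio = expenses / premiums
= 42360 / 208360
= 0.2033


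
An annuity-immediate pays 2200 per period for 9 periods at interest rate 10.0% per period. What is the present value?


PV = PMT * (1 - (1+i)^(-n)) / i
= 2200 * (1 - (1+0.1)^(-9)) / 0.1
= 2200 * (1 - 0.424098) / 0.1
= 2200 * 5.759024
= 12669.8524


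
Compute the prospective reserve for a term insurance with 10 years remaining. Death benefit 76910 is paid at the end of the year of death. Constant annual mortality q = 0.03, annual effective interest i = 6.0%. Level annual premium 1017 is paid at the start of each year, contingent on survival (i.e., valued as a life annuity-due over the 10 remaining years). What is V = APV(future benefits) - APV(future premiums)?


v = 1/(1+i) = 0.943396
APV(future benefits) per unit = sum_{k=0}^{9} k_p_x * q * v^(k+1) = 0.196075
APV(future benefits) = 76910 * 0.196075 = 15080.1595
Life annuity-due factor ä_{x:10} = sum_{k=0}^{9} k_p_x * v^k = 6.927998
APV(future premiums) = 1017 * 6.927998 = 7045.7737
V = 15080.1595 - 7045.7737
= 8034.3859


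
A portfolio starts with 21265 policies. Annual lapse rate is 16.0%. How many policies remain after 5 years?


remaining = initial * (1 - lapse)^years
= 21265 * (1 - 0.16)^5
= 21265 * 0.418212
= 8893.277


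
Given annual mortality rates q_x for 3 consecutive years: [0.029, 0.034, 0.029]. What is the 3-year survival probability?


p_k = 1 - q_k for each year
Survival = product of (1 - q_k)
= 0.971 * 0.966 * 0.971
= 0.9108


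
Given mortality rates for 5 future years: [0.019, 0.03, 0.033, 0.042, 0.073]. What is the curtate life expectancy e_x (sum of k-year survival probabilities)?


e_x = sum_{k=1}^{n} k_p_x
k_p_x values:
  1_p_x = 0.981
  2_p_x = 0.95157
  3_p_x = 0.920168
  4_p_x = 0.881521
  5_p_x = 0.81717
e_x = 4.5514


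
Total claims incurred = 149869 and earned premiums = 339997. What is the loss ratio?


Loss ratio = claims / premiums
= 149869 / 339997
= 0.4408


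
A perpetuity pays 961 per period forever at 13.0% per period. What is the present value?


PV = PMT / i
= 961 / 0.13
= 7392.3077


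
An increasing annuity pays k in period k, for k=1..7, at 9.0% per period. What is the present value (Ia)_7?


(Ia)_n = sum_{k=1}^{n} k * v^k, v = 1/(1+i)
v = 0.917431
Sum computed term by term:
(Ia)_7 = 18.4075


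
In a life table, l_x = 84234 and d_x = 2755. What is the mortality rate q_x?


q_x = d_x / l_x
= 2755 / 84234
= 0.0327


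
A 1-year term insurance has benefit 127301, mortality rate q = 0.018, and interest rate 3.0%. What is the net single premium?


NSP = benefit * q * v
v = 1/(1+i) = 0.970874
NSP = 127301 * 0.018 * 0.970874
= 2224.6777


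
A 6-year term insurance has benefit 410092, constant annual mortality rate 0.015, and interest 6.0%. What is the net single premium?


NSP = benefit * sum_{k=0}^{n-1} k_p_x * q * v^(k+1)
With constant q=0.015, v=0.943396
Sum = 0.071231
NSP = 410092 * 0.071231
= 29211.1582


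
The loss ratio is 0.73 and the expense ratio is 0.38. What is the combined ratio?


Combined ratio = loss ratio + expense ratio
= 0.73 + 0.38
= 1.11


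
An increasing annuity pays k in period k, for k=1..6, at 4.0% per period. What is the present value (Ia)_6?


(Ia)_n = sum_{k=1}^{n} k * v^k, v = 1/(1+i)
v = 0.961538
Sum computed term by term:
(Ia)_6 = 17.7484


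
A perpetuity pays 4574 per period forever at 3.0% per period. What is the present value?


PV = PMT / i
= 4574 / 0.03
= 152466.6667


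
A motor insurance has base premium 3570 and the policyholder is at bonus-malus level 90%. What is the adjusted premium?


adjusted = base * BM_level / 100
= 3570 * 90 / 100
= 3570 * 0.9
= 3213.0


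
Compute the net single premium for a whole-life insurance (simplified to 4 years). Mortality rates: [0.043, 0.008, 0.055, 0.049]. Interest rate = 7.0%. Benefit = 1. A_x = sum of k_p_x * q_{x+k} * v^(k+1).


v = 0.934579
Year 0: k_p_x=1.0, q=0.043, term=0.040187
Year 1: k_p_x=0.957, q=0.008, term=0.006687
Year 2: k_p_x=0.949344, q=0.055, term=0.042622
Year 3: k_p_x=0.89713, q=0.049, term=0.033536
A_x = 0.123


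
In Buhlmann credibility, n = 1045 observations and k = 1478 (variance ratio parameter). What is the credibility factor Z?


Z = n / (n + k)
= 1045 / (1045 + 1478)
= 1045 / 2523
= 0.4142


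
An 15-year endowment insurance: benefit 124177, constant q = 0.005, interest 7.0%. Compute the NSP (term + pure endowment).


Term component = 5495.2985
Pure endowment = 15_p_x * v^15 * benefit = 0.927569 * 0.362446 * 124177 = 41747.5227
NSP = 47242.8212


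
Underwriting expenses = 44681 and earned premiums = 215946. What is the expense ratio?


Expense ratio = expenses / premiums
= 44681 / 215946
= 0.2069


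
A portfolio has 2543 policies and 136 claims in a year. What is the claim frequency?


frequency = claims / policies
= 136 / 2543
= 0.0535


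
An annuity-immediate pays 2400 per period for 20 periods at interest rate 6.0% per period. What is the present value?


PV = PMT * (1 - (1+i)^(-n)) / i
= 2400 * (1 - (1+0.06)^(-20)) / 0.06
= 2400 * (1 - 0.311805) / 0.06
= 2400 * 11.469921
= 27527.8109


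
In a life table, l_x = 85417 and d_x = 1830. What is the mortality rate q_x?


q_x = d_x / l_x
= 1830 / 85417
= 0.0214


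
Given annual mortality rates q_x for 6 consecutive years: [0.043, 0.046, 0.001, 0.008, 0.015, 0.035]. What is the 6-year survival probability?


p_k = 1 - q_k for each year
Survival = product of (1 - q_k)
= 0.957 * 0.954 * 0.999 * 0.992 * 0.985 * 0.965
= 0.86


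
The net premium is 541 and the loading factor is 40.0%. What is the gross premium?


Gross = net * (1 + loading)
= 541 * (1 + 0.4)
= 541 * 1.4
= 757.4


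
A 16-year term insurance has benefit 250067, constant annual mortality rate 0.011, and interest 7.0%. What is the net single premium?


NSP = benefit * sum_{k=0}^{n-1} k_p_x * q * v^(k+1)
With constant q=0.011, v=0.934579
Sum = 0.097263
NSP = 250067 * 0.097263
= 24322.2187


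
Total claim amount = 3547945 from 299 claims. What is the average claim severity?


severity = total / number
= 3547945 / 299
= 11866.0368


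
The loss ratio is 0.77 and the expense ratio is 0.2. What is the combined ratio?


Combined ratio = loss ratio + expense ratio
= 0.77 + 0.2
= 0.97


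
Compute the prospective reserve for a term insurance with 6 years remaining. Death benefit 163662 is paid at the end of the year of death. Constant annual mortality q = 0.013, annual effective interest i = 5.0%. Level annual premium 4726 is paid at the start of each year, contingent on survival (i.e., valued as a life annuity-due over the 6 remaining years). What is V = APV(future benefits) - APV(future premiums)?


v = 1/(1+i) = 0.952381
APV(future benefits) per unit = sum_{k=0}^{5} k_p_x * q * v^(k+1) = 0.063995
APV(future benefits) = 163662 * 0.063995 = 10473.5701
Life annuity-due factor ä_{x:6} = sum_{k=0}^{5} k_p_x * v^k = 5.168837
APV(future premiums) = 4726 * 5.168837 = 24427.9236
V = 10473.5701 - 24427.9236
= -13954.3535


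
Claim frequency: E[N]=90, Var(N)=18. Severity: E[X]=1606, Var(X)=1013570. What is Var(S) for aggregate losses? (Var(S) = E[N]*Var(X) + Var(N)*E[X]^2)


Var(S) = E[N]*Var(X) + Var(N)*E[X]^2
= 90*1013570 + 18*1606^2
= 91221300 + 46426248
= 1.3765e+08


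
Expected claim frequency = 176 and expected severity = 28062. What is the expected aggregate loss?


E[S] = E[N] * E[X]
= 176 * 28062
= 4.9389e+06


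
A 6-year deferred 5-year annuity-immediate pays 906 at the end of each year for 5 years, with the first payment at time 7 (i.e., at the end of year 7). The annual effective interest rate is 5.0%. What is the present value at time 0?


PV at time 6 of the 5-year annuity-immediate:
a_n = 906 * (1-(1+0.05)^(-5))/0.05 = 3922.5059
Discount back 6 years to time 0:
PV = 3922.5059 * (1+0.05)^(-6)
= 3922.5059 * 0.746215
= 2927.0343


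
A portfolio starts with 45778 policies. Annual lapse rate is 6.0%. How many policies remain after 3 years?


remaining = initial * (1 - lapse)^years
= 45778 * (1 - 0.06)^3
= 45778 * 0.830584
= 38022.4744


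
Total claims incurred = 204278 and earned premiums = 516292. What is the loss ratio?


Loss ratio = claims / premiums
= 204278 / 516292
= 0.3957


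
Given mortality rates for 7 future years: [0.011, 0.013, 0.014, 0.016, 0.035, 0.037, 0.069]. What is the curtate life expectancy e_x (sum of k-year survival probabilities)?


e_x = sum_{k=1}^{n} k_p_x
k_p_x values:
  1_p_x = 0.989
  2_p_x = 0.976143
  3_p_x = 0.962477
  4_p_x = 0.947077
  5_p_x = 0.91393
  6_p_x = 0.880114
  7_p_x = 0.819386
e_x = 6.4881


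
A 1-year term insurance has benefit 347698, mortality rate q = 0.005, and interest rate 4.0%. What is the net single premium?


NSP = benefit * q * v
v = 1/(1+i) = 0.961538
NSP = 347698 * 0.005 * 0.961538
= 1671.625


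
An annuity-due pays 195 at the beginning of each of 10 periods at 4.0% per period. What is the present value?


PV_due = PMT * (1-(1+i)^(-n))/i * (1+i)
PV_immediate = 1581.6247
PV_due = 1581.6247 * 1.04
= 1644.8897


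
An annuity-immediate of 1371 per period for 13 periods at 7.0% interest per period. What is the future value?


FV = PMT * ((1+i)^n - 1) / i
= 1371 * ((1.07)^13 - 1) / 0.07
= 1371 * (2.409845 - 1) / 0.07
= 27612.8214


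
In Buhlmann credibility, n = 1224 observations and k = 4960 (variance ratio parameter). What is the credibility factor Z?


Z = n / (n + k)
= 1224 / (1224 + 4960)
= 1224 / 6184
= 0.1979


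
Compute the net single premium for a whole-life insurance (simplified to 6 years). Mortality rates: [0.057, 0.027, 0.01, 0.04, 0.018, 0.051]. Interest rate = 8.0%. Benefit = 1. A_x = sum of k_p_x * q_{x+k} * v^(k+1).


v = 0.925926
Year 0: k_p_x=1.0, q=0.057, term=0.052778
Year 1: k_p_x=0.943, q=0.027, term=0.021829
Year 2: k_p_x=0.917539, q=0.01, term=0.007284
Year 3: k_p_x=0.908364, q=0.04, term=0.026707
Year 4: k_p_x=0.872029, q=0.018, term=0.010683
Year 5: k_p_x=0.856333, q=0.051, term=0.027521
A_x = 0.1468


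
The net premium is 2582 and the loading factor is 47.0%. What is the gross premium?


Gross = net * (1 + loading)
= 2582 * (1 + 0.47)
= 2582 * 1.47
= 3795.54


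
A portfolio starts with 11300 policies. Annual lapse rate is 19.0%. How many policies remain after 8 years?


remaining = initial * (1 - lapse)^years
= 11300 * (1 - 0.19)^8
= 11300 * 0.185302
= 2093.9128


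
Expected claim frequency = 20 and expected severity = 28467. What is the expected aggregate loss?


E[S] = E[N] * E[X]
= 20 * 28467
= 569340


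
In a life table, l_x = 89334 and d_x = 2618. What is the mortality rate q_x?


q_x = d_x / l_x
= 2618 / 89334
= 0.0293


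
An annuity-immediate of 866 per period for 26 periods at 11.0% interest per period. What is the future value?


FV = PMT * ((1+i)^n - 1) / i
= 866 * ((1.11)^26 - 1) / 0.11
= 866 * (15.079865 - 1) / 0.11
= 110846.9358


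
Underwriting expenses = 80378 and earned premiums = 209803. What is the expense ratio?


Expense ratio = expenses / premiums
= 80378 / 209803
= 0.3831


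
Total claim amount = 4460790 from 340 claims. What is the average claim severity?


severity = total / number
= 4460790 / 340
= 13119.9706


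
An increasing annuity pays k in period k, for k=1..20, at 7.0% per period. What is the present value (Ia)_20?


(Ia)_n = sum_{k=1}^{n} k * v^k, v = 1/(1+i)
v = 0.934579
Sum computed term by term:
(Ia)_20 = 88.1031


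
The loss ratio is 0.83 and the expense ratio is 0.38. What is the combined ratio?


Combined ratio = loss ratio + expense ratio
= 0.83 + 0.38
= 1.21


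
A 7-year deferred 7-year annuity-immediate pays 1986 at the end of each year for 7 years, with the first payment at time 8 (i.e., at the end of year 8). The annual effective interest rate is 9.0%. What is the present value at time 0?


PV at time 7 of the 7-year annuity-immediate:
a_n = 1986 * (1-(1+0.09)^(-7))/0.09 = 9995.4443
Discount back 7 years to time 0:
PV = 9995.4443 * (1+0.09)^(-7)
= 9995.4443 * 0.547034
= 5467.8503


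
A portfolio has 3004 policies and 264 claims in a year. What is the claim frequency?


frequency = claims / policies
= 264 / 3004
= 0.0879


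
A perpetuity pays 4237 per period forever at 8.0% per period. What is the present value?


PV = PMT / i
= 4237 / 0.08
= 52962.5


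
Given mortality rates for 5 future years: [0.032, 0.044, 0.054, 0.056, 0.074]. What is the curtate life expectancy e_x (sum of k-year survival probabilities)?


e_x = sum_{k=1}^{n} k_p_x
k_p_x values:
  1_p_x = 0.968
  2_p_x = 0.925408
  3_p_x = 0.875436
  4_p_x = 0.826412
  5_p_x = 0.765257
e_x = 4.3605


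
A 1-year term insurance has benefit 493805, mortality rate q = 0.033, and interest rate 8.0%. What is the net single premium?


NSP = benefit * q * v
v = 1/(1+i) = 0.925926
NSP = 493805 * 0.033 * 0.925926
= 15088.4861


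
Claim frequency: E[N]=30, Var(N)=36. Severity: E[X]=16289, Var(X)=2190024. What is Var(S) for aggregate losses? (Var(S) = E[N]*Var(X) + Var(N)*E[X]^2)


Var(S) = E[N]*Var(X) + Var(N)*E[X]^2
= 30*2190024 + 36*16289^2
= 65700720 + 9551934756
= 9.6176e+09


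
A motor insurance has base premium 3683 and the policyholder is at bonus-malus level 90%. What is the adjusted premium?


adjusted = base * BM_level / 100
= 3683 * 90 / 100
= 3683 * 0.9
= 3314.7


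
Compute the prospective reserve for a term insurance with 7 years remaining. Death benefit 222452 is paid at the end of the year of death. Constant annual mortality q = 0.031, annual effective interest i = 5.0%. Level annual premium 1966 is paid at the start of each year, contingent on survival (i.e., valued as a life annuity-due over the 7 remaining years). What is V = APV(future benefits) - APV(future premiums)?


v = 1/(1+i) = 0.952381
APV(future benefits) per unit = sum_{k=0}^{6} k_p_x * q * v^(k+1) = 0.164535
APV(future benefits) = 222452 * 0.164535 = 36601.0287
Life annuity-due factor ä_{x:7} = sum_{k=0}^{6} k_p_x * v^k = 5.572943
APV(future premiums) = 1966 * 5.572943 = 10956.4055
V = 36601.0287 - 10956.4055
= 25644.6232


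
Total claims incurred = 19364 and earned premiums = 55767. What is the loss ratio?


Loss ratio = claims / premiums
= 19364 / 55767
= 0.3472


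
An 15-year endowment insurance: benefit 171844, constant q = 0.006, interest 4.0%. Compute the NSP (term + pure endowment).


Term component = 11042.7852
Pure endowment = 15_p_x * v^15 * benefit = 0.913683 * 0.555265 * 171844 = 87182.6468
NSP = 98225.432


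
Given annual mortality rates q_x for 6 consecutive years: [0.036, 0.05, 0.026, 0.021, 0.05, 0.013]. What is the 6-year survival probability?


p_k = 1 - q_k for each year
Survival = product of (1 - q_k)
= 0.964 * 0.95 * 0.974 * 0.979 * 0.95 * 0.987
= 0.8188


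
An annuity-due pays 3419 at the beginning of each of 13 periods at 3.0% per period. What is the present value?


PV_due = PMT * (1-(1+i)^(-n))/i * (1+i)
PV_immediate = 36360.9123
PV_due = 36360.9123 * 1.03
= 37451.7397


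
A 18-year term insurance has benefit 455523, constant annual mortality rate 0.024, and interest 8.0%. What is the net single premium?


NSP = benefit * sum_{k=0}^{n-1} k_p_x * q * v^(k+1)
With constant q=0.024, v=0.925926
Sum = 0.193475
NSP = 455523 * 0.193475
= 88132.1024


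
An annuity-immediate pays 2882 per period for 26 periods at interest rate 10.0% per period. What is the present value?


PV = PMT * (1 - (1+i)^(-n)) / i
= 2882 * (1 - (1+0.1)^(-26)) / 0.1
= 2882 * (1 - 0.083905) / 0.1
= 2882 * 9.160945
= 26401.8448


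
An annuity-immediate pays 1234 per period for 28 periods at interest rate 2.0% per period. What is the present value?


PV = PMT * (1 - (1+i)^(-n)) / i
= 1234 * (1 - (1+0.02)^(-28)) / 0.02
= 1234 * (1 - 0.574375) / 0.02
= 1234 * 21.281272
= 26261.0901


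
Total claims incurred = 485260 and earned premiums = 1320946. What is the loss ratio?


Loss ratio = claims / premiums
= 485260 / 1320946
= 0.3674


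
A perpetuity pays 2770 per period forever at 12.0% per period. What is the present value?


PV = PMT / i
= 2770 / 0.12
= 23083.3333


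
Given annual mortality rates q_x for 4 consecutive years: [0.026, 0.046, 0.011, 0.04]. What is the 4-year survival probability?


p_k = 1 - q_k for each year
Survival = product of (1 - q_k)
= 0.974 * 0.954 * 0.989 * 0.96
= 0.8822


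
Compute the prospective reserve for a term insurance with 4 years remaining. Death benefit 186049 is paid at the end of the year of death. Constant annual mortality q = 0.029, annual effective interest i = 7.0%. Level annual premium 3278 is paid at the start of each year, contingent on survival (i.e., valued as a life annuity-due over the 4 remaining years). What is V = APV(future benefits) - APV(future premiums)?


v = 1/(1+i) = 0.934579
APV(future benefits) per unit = sum_{k=0}^{3} k_p_x * q * v^(k+1) = 0.094272
APV(future benefits) = 186049 * 0.094272 = 17539.2029
Life annuity-due factor ä_{x:4} = sum_{k=0}^{3} k_p_x * v^k = 3.47831
APV(future premiums) = 3278 * 3.47831 = 11401.9004
V = 17539.2029 - 11401.9004
= 6137.3025


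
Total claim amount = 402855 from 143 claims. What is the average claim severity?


severity = total / number
= 402855 / 143
= 2817.1678


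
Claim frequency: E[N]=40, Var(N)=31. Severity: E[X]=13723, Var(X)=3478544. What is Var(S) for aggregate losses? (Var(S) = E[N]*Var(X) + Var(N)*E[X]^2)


Var(S) = E[N]*Var(X) + Var(N)*E[X]^2
= 40*3478544 + 31*13723^2
= 139141760 + 5837942599
= 5.9771e+09


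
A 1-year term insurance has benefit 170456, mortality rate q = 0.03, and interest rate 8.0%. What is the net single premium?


NSP = benefit * q * v
v = 1/(1+i) = 0.925926
NSP = 170456 * 0.03 * 0.925926
= 4734.8889


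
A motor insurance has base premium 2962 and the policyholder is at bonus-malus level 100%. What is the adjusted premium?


adjusted = base * BM_level / 100
= 2962 * 100 / 100
= 2962 * 1.0
= 2962.0


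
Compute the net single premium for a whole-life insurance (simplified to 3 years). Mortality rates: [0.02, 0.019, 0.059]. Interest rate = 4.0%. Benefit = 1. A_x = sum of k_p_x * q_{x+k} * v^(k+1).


v = 0.961538
Year 0: k_p_x=1.0, q=0.02, term=0.019231
Year 1: k_p_x=0.98, q=0.019, term=0.017215
Year 2: k_p_x=0.96138, q=0.059, term=0.050425
A_x = 0.0869


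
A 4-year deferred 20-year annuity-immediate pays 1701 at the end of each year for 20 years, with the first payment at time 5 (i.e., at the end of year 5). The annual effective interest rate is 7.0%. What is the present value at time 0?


PV at time 4 of the 20-year annuity-immediate:
a_n = 1701 * (1-(1+0.07)^(-20))/0.07 = 18020.4182
Discount back 4 years to time 0:
PV = 18020.4182 * (1+0.07)^(-4)
= 18020.4182 * 0.762895
= 13747.6908


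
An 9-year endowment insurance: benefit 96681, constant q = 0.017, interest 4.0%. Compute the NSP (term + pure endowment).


Term component = 11472.802
Pure endowment = 9_p_x * v^9 * benefit = 0.857002 * 0.702587 * 96681 = 58213.3699
NSP = 69686.1718


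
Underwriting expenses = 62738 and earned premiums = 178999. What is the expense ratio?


Expense ratio = expenses / premiums
= 62738 / 178999
= 0.3505


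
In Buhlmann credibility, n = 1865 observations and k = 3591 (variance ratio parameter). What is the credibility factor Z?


Z = n / (n + k)
= 1865 / (1865 + 3591)
= 1865 / 5456
= 0.3418


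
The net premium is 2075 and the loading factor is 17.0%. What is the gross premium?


Gross = net * (1 + loading)
= 2075 * (1 + 0.17)
= 2075 * 1.17
= 2427.75


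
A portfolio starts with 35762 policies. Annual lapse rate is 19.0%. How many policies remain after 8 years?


remaining = initial * (1 - lapse)^years
= 35762 * (1 - 0.19)^8
= 35762 * 0.185302
= 6626.7708


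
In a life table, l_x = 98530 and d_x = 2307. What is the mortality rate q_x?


q_x = d_x / l_x
= 2307 / 98530
= 0.0234


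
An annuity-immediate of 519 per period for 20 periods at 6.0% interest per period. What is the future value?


FV = PMT * ((1+i)^n - 1) / i
= 519 * ((1.06)^20 - 1) / 0.06
= 519 * (3.207135 - 1) / 0.06
= 19091.7218


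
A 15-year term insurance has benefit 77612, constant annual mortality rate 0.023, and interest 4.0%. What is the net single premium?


NSP = benefit * sum_{k=0}^{n-1} k_p_x * q * v^(k+1)
With constant q=0.023, v=0.961538
Sum = 0.222089
NSP = 77612 * 0.222089
= 17236.8001


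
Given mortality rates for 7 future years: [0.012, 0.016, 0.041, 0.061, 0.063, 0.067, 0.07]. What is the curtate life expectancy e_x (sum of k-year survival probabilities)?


e_x = sum_{k=1}^{n} k_p_x
k_p_x values:
  1_p_x = 0.988
  2_p_x = 0.972192
  3_p_x = 0.932332
  4_p_x = 0.87546
  5_p_x = 0.820306
  6_p_x = 0.765345
  7_p_x = 0.711771
e_x = 6.0654


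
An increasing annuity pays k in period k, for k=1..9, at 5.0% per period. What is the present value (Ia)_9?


(Ia)_n = sum_{k=1}^{n} k * v^k, v = 1/(1+i)
v = 0.952381
Sum computed term by term:
(Ia)_9 = 33.2347


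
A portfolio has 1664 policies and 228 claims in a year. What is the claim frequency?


frequency = claims / policies
= 228 / 1664
= 0.137


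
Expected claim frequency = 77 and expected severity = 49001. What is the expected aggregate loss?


E[S] = E[N] * E[X]
= 77 * 49001
= 3.7731e+06


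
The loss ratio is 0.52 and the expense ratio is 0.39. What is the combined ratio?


Combined ratio = loss ratio + expense ratio
= 0.52 + 0.39
= 0.91


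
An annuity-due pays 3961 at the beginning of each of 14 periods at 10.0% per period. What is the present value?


PV_due = PMT * (1-(1+i)^(-n))/i * (1+i)
PV_immediate = 29179.449
PV_due = 29179.449 * 1.1
= 32097.3939


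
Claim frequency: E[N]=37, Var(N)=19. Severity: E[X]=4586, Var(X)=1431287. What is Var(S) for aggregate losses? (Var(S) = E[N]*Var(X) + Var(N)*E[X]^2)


Var(S) = E[N]*Var(X) + Var(N)*E[X]^2
= 37*1431287 + 19*4586^2
= 52957619 + 399596524
= 4.5255e+08


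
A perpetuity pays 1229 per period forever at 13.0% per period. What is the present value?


PV = PMT / i
= 1229 / 0.13
= 9453.8462


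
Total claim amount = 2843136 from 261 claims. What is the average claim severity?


severity = total / number
= 2843136 / 261
= 10893.2414


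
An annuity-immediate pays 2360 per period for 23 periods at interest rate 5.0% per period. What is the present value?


PV = PMT * (1 - (1+i)^(-n)) / i
= 2360 * (1 - (1+0.05)^(-23)) / 0.05
= 2360 * (1 - 0.325571) / 0.05
= 2360 * 13.488574
= 31833.0344


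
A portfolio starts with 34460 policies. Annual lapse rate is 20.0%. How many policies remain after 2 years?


remaining = initial * (1 - lapse)^years
= 34460 * (1 - 0.2)^2
= 34460 * 0.64
= 22054.4


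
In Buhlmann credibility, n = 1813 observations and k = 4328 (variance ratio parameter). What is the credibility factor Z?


Z = n / (n + k)
= 1813 / (1813 + 4328)
= 1813 / 6141
= 0.2952


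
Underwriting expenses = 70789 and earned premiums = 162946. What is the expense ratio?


Expense ratio = expenses / premiums
= 70789 / 162946
= 0.4344


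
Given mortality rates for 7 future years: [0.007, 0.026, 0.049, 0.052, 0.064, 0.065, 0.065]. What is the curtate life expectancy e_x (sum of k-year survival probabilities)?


e_x = sum_{k=1}^{n} k_p_x
k_p_x values:
  1_p_x = 0.993
  2_p_x = 0.967182
  3_p_x = 0.91979
  4_p_x = 0.871961
  5_p_x = 0.816155
  6_p_x = 0.763105
  7_p_x = 0.713504
e_x = 6.0447


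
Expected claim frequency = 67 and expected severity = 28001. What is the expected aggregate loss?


E[S] = E[N] * E[X]
= 67 * 28001
= 1.8761e+06


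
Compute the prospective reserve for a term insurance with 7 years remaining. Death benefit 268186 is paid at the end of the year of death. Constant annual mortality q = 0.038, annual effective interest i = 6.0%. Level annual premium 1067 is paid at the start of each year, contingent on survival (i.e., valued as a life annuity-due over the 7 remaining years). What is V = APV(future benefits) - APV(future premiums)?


v = 1/(1+i) = 0.943396
APV(future benefits) per unit = sum_{k=0}^{6} k_p_x * q * v^(k+1) = 0.191129
APV(future benefits) = 268186 * 0.191129 = 51258.025
Life annuity-due factor ä_{x:7} = sum_{k=0}^{6} k_p_x * v^k = 5.331483
APV(future premiums) = 1067 * 5.331483 = 5688.6924
V = 51258.025 - 5688.6924
= 45569.3326


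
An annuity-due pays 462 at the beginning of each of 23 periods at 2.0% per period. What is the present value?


PV_due = PMT * (1-(1+i)^(-n))/i * (1+i)
PV_immediate = 8450.9983
PV_due = 8450.9983 * 1.02
= 8620.0183


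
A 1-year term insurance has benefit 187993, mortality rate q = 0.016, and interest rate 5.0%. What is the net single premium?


NSP = benefit * q * v
v = 1/(1+i) = 0.952381
NSP = 187993 * 0.016 * 0.952381
= 2864.6552


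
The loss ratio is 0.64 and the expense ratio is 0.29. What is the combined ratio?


Combined ratio = loss ratio + expense ratio
= 0.64 + 0.29
= 0.93


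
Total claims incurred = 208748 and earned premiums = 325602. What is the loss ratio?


Loss ratio = claims / premiums
= 208748 / 325602
= 0.6411


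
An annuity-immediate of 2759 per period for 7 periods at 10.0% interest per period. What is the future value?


FV = PMT * ((1+i)^n - 1) / i
= 2759 * ((1.1)^7 - 1) / 0.1
= 2759 * (1.948717 - 1) / 0.1
= 26175.1048


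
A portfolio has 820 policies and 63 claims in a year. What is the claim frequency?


frequency = claims / policies
= 63 / 820
= 0.0768


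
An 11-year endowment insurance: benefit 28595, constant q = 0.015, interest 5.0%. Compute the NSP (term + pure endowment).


Term component = 3331.582
Pure endowment = 11_p_x * v^11 * benefit = 0.846834 * 0.584679 * 28595 = 14158.1447
NSP = 17489.7267


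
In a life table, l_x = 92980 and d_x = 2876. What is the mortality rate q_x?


q_x = d_x / l_x
= 2876 / 92980
= 0.0309


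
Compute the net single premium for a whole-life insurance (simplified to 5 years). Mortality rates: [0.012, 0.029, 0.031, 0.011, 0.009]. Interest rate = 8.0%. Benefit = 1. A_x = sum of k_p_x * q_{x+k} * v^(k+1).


v = 0.925926
Year 0: k_p_x=1.0, q=0.012, term=0.011111
Year 1: k_p_x=0.988, q=0.029, term=0.024564
Year 2: k_p_x=0.959348, q=0.031, term=0.023608
Year 3: k_p_x=0.929608, q=0.011, term=0.007516
Year 4: k_p_x=0.919383, q=0.009, term=0.005631
A_x = 0.0724


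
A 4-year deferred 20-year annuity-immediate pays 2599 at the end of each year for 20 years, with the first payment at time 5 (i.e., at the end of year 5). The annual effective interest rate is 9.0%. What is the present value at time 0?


PV at time 4 of the 20-year annuity-immediate:
a_n = 2599 * (1-(1+0.09)^(-20))/0.09 = 23725.0902
Discount back 4 years to time 0:
PV = 23725.0902 * (1+0.09)^(-4)
= 23725.0902 * 0.708425
= 16807.452


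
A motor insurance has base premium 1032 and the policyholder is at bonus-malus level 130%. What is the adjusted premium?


adjusted = base * BM_level / 100
= 1032 * 130 / 100
= 1032 * 1.3
= 1341.6


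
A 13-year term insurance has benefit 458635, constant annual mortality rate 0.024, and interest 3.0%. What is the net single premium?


NSP = benefit * sum_{k=0}^{n-1} k_p_x * q * v^(k+1)
With constant q=0.024, v=0.970874
Sum = 0.223755
NSP = 458635 * 0.223755
= 102621.9609


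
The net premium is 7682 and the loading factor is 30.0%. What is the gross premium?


Gross = net * (1 + loading)
= 7682 * (1 + 0.3)
= 7682 * 1.3
= 9986.6


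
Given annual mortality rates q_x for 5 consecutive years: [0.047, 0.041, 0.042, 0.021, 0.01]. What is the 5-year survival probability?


p_k = 1 - q_k for each year
Survival = product of (1 - q_k)
= 0.953 * 0.959 * 0.958 * 0.979 * 0.99
= 0.8486


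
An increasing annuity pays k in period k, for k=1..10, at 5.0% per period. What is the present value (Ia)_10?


(Ia)_n = sum_{k=1}^{n} k * v^k, v = 1/(1+i)
v = 0.952381
Sum computed term by term:
(Ia)_10 = 39.3738


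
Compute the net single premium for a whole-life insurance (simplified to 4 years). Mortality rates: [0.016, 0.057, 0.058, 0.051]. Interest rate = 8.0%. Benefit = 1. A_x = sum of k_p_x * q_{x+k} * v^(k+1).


v = 0.925926
Year 0: k_p_x=1.0, q=0.016, term=0.014815
Year 1: k_p_x=0.984, q=0.057, term=0.048086
Year 2: k_p_x=0.927912, q=0.058, term=0.042723
Year 3: k_p_x=0.874093, q=0.051, term=0.032767
A_x = 0.1384


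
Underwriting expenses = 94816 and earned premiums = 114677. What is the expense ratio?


Expense ratio = expenses / premiums
= 94816 / 114677
= 0.8268


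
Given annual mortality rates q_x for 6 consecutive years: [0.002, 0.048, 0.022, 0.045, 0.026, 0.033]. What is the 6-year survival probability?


p_k = 1 - q_k for each year
Survival = product of (1 - q_k)
= 0.998 * 0.952 * 0.978 * 0.955 * 0.974 * 0.967
= 0.8358


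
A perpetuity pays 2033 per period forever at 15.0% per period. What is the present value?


PV = PMT / i
= 2033 / 0.15
= 13553.3333


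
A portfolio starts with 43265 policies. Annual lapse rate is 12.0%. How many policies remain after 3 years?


remaining = initial * (1 - lapse)^years
= 43265 * (1 - 0.12)^3
= 43265 * 0.681472
= 29483.8861


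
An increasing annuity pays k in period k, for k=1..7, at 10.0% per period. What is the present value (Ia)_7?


(Ia)_n = sum_{k=1}^{n} k * v^k, v = 1/(1+i)
v = 0.909091
Sum computed term by term:
(Ia)_7 = 17.6315


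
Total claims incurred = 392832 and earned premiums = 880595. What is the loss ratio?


Loss ratio = claims / premiums
= 392832 / 880595
= 0.4461


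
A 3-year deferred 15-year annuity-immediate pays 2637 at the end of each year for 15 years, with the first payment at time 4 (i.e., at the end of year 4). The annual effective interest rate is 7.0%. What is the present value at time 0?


PV at time 3 of the 15-year annuity-immediate:
a_n = 2637 * (1-(1+0.07)^(-15))/0.07 = 24017.5692
Discount back 3 years to time 0:
PV = 24017.5692 * (1+0.07)^(-3)
= 24017.5692 * 0.816298
= 19605.4908


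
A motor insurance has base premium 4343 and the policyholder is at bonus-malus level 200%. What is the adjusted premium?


adjusted = base * BM_level / 100
= 4343 * 200 / 100
= 4343 * 2.0
= 8686.0


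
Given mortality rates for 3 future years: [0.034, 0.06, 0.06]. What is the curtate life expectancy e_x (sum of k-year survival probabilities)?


e_x = sum_{k=1}^{n} k_p_x
k_p_x values:
  1_p_x = 0.966
  2_p_x = 0.90804
  3_p_x = 0.853558
e_x = 2.7276


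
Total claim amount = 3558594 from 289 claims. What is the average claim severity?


severity = total / number
= 3558594 / 289
= 12313.474


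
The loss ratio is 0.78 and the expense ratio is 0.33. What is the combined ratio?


Combined ratio = loss ratio + expense ratio
= 0.78 + 0.33
= 1.11


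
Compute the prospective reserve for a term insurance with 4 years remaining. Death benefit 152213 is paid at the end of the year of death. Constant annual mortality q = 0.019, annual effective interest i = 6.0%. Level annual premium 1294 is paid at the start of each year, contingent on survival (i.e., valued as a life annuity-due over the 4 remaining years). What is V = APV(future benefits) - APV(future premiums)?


v = 1/(1+i) = 0.943396
APV(future benefits) per unit = sum_{k=0}^{3} k_p_x * q * v^(k+1) = 0.064074
APV(future benefits) = 152213 * 0.064074 = 9752.8394
Life annuity-due factor ä_{x:4} = sum_{k=0}^{3} k_p_x * v^k = 3.574634
APV(future premiums) = 1294 * 3.574634 = 4625.5765
V = 9752.8394 - 4625.5765
= 5127.2629


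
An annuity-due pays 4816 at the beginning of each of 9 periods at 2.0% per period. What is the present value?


PV_due = PMT * (1-(1+i)^(-n))/i * (1+i)
PV_immediate = 39309.332
PV_due = 39309.332 * 1.02
= 40095.5186


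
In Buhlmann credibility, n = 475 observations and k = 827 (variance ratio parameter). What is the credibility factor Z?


Z = n / (n + k)
= 475 / (475 + 827)
= 475 / 1302
= 0.3648


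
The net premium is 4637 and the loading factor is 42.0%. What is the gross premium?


Gross = net * (1 + loading)
= 4637 * (1 + 0.42)
= 4637 * 1.42
= 6584.54


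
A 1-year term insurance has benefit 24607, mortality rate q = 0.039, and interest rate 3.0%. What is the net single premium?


NSP = benefit * q * v
v = 1/(1+i) = 0.970874
NSP = 24607 * 0.039 * 0.970874
= 931.7214


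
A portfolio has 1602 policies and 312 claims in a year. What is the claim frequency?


frequency = claims / policies
= 312 / 1602
= 0.1948


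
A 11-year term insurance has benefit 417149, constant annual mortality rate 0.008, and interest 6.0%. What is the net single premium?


NSP = benefit * sum_{k=0}^{n-1} k_p_x * q * v^(k+1)
With constant q=0.008, v=0.943396
Sum = 0.060913
NSP = 417149 * 0.060913
= 25409.7373


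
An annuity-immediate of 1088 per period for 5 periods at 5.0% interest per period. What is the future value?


FV = PMT * ((1+i)^n - 1) / i
= 1088 * ((1.05)^5 - 1) / 0.05
= 1088 * (1.276282 - 1) / 0.05
= 6011.8868


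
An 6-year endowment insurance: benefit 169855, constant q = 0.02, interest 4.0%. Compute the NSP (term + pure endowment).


Term component = 16980.1722
Pure endowment = 6_p_x * v^6 * benefit = 0.885842 * 0.790315 * 169855 = 118914.4835
NSP = 135894.6557


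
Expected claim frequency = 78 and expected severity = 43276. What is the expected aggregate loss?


E[S] = E[N] * E[X]
= 78 * 43276
= 3.3755e+06


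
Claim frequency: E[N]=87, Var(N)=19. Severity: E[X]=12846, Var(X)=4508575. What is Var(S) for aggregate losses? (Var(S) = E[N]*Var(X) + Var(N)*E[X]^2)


Var(S) = E[N]*Var(X) + Var(N)*E[X]^2
= 87*4508575 + 19*12846^2
= 392246025 + 3135374604
= 3.5276e+09


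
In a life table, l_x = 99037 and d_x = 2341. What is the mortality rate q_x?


q_x = d_x / l_x
= 2341 / 99037
= 0.0236


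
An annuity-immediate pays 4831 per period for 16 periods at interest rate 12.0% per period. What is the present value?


PV = PMT * (1 - (1+i)^(-n)) / i
= 4831 * (1 - (1+0.12)^(-16)) / 0.12
= 4831 * (1 - 0.163122) / 0.12
= 4831 * 6.973986
= 33691.3271


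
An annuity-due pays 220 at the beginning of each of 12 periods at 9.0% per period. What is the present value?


PV_due = PMT * (1-(1+i)^(-n))/i * (1+i)
PV_immediate = 1575.3596
PV_due = 1575.3596 * 1.09
= 1717.1419


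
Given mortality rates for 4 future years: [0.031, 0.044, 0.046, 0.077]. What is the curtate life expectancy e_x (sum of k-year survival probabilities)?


e_x = sum_{k=1}^{n} k_p_x
k_p_x values:
  1_p_x = 0.969
  2_p_x = 0.926364
  3_p_x = 0.883751
  4_p_x = 0.815702
e_x = 3.5948


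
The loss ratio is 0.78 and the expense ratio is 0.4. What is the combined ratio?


Combined ratio = loss ratio + expense ratio
= 0.78 + 0.4
= 1.18


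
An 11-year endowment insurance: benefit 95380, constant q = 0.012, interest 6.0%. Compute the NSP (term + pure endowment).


Term component = 8563.8987
Pure endowment = 11_p_x * v^11 * benefit = 0.875642 * 0.526788 * 95380 = 43996.6076
NSP = 52560.5063


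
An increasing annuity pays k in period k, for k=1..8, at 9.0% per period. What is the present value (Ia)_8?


(Ia)_n = sum_{k=1}^{n} k * v^k, v = 1/(1+i)
v = 0.917431
Sum computed term by term:
(Ia)_8 = 22.4225


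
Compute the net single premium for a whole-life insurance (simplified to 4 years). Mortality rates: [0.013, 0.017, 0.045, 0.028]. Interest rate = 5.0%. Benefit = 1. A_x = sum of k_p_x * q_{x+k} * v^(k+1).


v = 0.952381
Year 0: k_p_x=1.0, q=0.013, term=0.012381
Year 1: k_p_x=0.987, q=0.017, term=0.015219
Year 2: k_p_x=0.970221, q=0.045, term=0.037715
Year 3: k_p_x=0.926561, q=0.028, term=0.021344
A_x = 0.0867


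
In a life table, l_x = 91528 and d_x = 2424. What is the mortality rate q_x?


q_x = d_x / l_x
= 2424 / 91528
= 0.0265


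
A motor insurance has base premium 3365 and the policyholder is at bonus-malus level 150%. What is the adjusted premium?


adjusted = base * BM_level / 100
= 3365 * 150 / 100
= 3365 * 1.5
= 5047.5


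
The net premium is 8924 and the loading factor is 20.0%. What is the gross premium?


Gross = net * (1 + loading)
= 8924 * (1 + 0.2)
= 8924 * 1.2
= 10708.8


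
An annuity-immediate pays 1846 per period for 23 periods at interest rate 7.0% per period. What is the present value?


PV = PMT * (1 - (1+i)^(-n)) / i
= 1846 * (1 - (1+0.07)^(-23)) / 0.07
= 1846 * (1 - 0.210947) / 0.07
= 1846 * 11.272187
= 20808.4579


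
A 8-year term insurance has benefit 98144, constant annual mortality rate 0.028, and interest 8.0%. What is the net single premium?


NSP = benefit * sum_{k=0}^{n-1} k_p_x * q * v^(k+1)
With constant q=0.028, v=0.925926
Sum = 0.147657
NSP = 98144 * 0.147657
= 14491.6142


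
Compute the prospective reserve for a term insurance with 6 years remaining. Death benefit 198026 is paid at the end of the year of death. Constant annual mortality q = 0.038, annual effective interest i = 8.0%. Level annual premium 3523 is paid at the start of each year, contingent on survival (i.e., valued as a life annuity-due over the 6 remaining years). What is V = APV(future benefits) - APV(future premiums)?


v = 1/(1+i) = 0.925926
APV(future benefits) per unit = sum_{k=0}^{5} k_p_x * q * v^(k+1) = 0.161188
APV(future benefits) = 198026 * 0.161188 = 31919.4517
Life annuity-due factor ä_{x:6} = sum_{k=0}^{5} k_p_x * v^k = 4.581138
APV(future premiums) = 3523 * 4.581138 = 16139.3489
V = 31919.4517 - 16139.3489
= 15780.1028
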